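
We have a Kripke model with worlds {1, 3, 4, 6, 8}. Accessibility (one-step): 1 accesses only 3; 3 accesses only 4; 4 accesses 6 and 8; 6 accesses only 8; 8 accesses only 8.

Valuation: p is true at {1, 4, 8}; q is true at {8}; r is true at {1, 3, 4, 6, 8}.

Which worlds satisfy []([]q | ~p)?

{1, 4, 6, 8}

1: successors {3}; []q | ~p there: 3:T. ✓
3: successors {4}; []q | ~p there: 4:F. ✗
4: successors {6, 8}; []q | ~p there: 6:T, 8:T. ✓
6: successors {8}; []q | ~p there: 8:T. ✓
8: successors {8}; []q | ~p there: 8:T. ✓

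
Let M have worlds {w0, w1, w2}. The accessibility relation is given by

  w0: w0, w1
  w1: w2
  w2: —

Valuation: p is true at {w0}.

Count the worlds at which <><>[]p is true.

w0: successors {w0, w1}; <>[]p there: w0:F, w1:T. ✓
w1: successors {w2}; <>[]p there: w2:F. ✗
w2: no successors, so <><>[]p fails. ✗
Satisfying worlds: {w0}.

1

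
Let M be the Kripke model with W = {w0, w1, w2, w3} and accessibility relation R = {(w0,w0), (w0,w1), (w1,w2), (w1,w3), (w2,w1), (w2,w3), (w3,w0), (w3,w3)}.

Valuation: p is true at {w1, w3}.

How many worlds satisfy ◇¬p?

w0: successors {w0, w1}; ¬p there: w0:T, w1:F. ✓
w1: successors {w2, w3}; ¬p there: w2:T, w3:F. ✓
w2: successors {w1, w3}; ¬p there: w1:F, w3:F. ✗
w3: successors {w0, w3}; ¬p there: w0:T, w3:F. ✓
Satisfying worlds: {w0, w1, w3}.

3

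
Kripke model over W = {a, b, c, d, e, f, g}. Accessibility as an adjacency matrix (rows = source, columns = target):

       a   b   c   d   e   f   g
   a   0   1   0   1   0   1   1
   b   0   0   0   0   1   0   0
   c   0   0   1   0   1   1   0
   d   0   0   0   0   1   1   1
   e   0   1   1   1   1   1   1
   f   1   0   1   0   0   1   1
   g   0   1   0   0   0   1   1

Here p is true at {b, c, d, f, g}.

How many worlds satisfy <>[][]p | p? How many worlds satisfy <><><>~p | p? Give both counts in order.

For <>[][]p | p:
a: <>[][]p is F, p is F. ✗
b: <>[][]p is F, p is T. ✓
c: <>[][]p is F, p is T. ✓
d: <>[][]p is F, p is T. ✓
e: <>[][]p is F, p is F. ✗
f: <>[][]p is F, p is T. ✓
g: <>[][]p is F, p is T. ✓
— 5 worlds.
For <><><>~p | p:
a: <><><>~p is T, p is F. ✓
b: <><><>~p is T, p is T. ✓
c: <><><>~p is T, p is T. ✓
d: <><><>~p is T, p is T. ✓
e: <><><>~p is T, p is F. ✓
f: <><><>~p is T, p is T. ✓
g: <><><>~p is T, p is T. ✓
— 7 worlds.

5 and 7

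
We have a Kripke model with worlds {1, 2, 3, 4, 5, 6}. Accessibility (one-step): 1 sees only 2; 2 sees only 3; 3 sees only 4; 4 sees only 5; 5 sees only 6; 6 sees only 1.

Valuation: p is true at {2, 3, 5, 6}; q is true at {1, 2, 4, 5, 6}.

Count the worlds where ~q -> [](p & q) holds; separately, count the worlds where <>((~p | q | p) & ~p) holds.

For ~q -> [](p & q):
1: ~q is F, [](p & q) is T. ✓
2: ~q is F, [](p & q) is F. ✓
3: ~q is T, [](p & q) is F. ✗
4: ~q is F, [](p & q) is T. ✓
5: ~q is F, [](p & q) is T. ✓
6: ~q is F, [](p & q) is F. ✓
— 5 worlds.
For <>((~p | q | p) & ~p):
1: successors {2}; (~p | q | p) & ~p there: 2:F. ✗
2: successors {3}; (~p | q | p) & ~p there: 3:F. ✗
3: successors {4}; (~p | q | p) & ~p there: 4:T. ✓
4: successors {5}; (~p | q | p) & ~p there: 5:F. ✗
5: successors {6}; (~p | q | p) & ~p there: 6:F. ✗
6: successors {1}; (~p | q | p) & ~p there: 1:T. ✓
— 2 worlds.

5 and 2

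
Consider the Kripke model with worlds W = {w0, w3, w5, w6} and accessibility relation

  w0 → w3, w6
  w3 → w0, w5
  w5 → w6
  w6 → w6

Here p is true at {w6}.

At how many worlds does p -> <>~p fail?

1

w0: p is F, <>~p is T. ✓
w3: p is F, <>~p is T. ✓
w5: p is F, <>~p is F. ✓
w6: p is T, <>~p is F. ✗
Satisfying worlds: {w0, w3, w5}.
So p -> <>~p fails at the other 1 world.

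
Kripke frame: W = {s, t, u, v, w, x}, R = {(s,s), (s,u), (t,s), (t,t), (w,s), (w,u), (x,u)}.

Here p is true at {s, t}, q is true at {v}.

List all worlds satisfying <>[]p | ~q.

s: <>[]p is T, ~q is T. ✓
t: <>[]p is T, ~q is T. ✓
u: <>[]p is F, ~q is T. ✓
v: <>[]p is F, ~q is F. ✗
w: <>[]p is T, ~q is T. ✓
x: <>[]p is T, ~q is T. ✓

{s, t, u, w, x}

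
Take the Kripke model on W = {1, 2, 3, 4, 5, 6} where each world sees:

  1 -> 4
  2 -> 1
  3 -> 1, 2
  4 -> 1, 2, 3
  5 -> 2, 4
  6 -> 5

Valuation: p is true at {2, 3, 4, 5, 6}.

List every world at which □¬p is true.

1: successors {4}; ¬p there: 4:F. ✗
2: successors {1}; ¬p there: 1:T. ✓
3: successors {1, 2}; ¬p there: 1:T, 2:F. ✗
4: successors {1, 2, 3}; ¬p there: 1:T, 2:F, 3:F. ✗
5: successors {2, 4}; ¬p there: 2:F, 4:F. ✗
6: successors {5}; ¬p there: 5:F. ✗

{2}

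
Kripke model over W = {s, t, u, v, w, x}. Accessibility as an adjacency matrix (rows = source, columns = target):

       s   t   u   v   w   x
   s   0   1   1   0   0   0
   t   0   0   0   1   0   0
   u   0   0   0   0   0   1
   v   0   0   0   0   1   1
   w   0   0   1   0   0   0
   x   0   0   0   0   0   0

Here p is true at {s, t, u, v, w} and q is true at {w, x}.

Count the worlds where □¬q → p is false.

1

s: □¬q is T, p is T. ✓
t: □¬q is T, p is T. ✓
u: □¬q is F, p is T. ✓
v: □¬q is F, p is T. ✓
w: □¬q is T, p is T. ✓
x: □¬q is T, p is F. ✗
Satisfying worlds: {s, t, u, v, w}.
So □¬q → p fails at the other 1 world.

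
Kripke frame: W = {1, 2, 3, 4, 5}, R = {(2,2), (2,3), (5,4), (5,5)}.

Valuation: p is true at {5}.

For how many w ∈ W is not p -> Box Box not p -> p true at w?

1

1: not p is T, Box Box not p -> p is F. ✗
2: not p is T, Box Box not p -> p is F. ✗
3: not p is T, Box Box not p -> p is F. ✗
4: not p is T, Box Box not p -> p is F. ✗
5: not p is F, Box Box not p -> p is T. ✓
Satisfying worlds: {5}.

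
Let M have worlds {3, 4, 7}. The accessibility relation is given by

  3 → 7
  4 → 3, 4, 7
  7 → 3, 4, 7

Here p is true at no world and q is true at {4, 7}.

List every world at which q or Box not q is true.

3: q is F, Box not q is F. ✗
4: q is T, Box not q is F. ✓
7: q is T, Box not q is F. ✓

{4, 7}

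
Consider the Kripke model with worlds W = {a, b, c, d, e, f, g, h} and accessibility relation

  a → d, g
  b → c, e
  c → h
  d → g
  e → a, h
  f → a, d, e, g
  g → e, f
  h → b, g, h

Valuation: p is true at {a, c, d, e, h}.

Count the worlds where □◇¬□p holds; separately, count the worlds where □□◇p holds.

For □◇¬□p:
a: successors {d, g}; ◇¬□p there: d:T, g:T. ✓
b: successors {c, e}; ◇¬□p there: c:T, e:T. ✓
c: successors {h}; ◇¬□p there: h:T. ✓
d: successors {g}; ◇¬□p there: g:T. ✓
e: successors {a, h}; ◇¬□p there: a:T, h:T. ✓
f: successors {a, d, e, g}; ◇¬□p there: a:T, d:T, e:T, g:T. ✓
g: successors {e, f}; ◇¬□p there: e:T, f:T. ✓
h: successors {b, g, h}; ◇¬□p there: b:F, g:T, h:T. ✗
— 7 worlds.
For □□◇p:
a: successors {d, g}; □◇p there: d:T, g:T. ✓
b: successors {c, e}; □◇p there: c:T, e:T. ✓
c: successors {h}; □◇p there: h:T. ✓
d: successors {g}; □◇p there: g:T. ✓
e: successors {a, h}; □◇p there: a:F, h:T. ✗
f: successors {a, d, e, g}; □◇p there: a:F, d:T, e:T, g:T. ✗
g: successors {e, f}; □◇p there: e:T, f:F. ✗
h: successors {b, g, h}; □◇p there: b:T, g:T, h:T. ✓
— 5 worlds.

7 and 5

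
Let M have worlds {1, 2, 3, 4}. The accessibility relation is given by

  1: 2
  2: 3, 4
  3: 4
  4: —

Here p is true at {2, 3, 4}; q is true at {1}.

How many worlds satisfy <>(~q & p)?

1: successors {2}; ~q & p there: 2:T. ✓
2: successors {3, 4}; ~q & p there: 3:T, 4:T. ✓
3: successors {4}; ~q & p there: 4:T. ✓
4: no successors, so <>(~q & p) fails. ✗
Satisfying worlds: {1, 2, 3}.

3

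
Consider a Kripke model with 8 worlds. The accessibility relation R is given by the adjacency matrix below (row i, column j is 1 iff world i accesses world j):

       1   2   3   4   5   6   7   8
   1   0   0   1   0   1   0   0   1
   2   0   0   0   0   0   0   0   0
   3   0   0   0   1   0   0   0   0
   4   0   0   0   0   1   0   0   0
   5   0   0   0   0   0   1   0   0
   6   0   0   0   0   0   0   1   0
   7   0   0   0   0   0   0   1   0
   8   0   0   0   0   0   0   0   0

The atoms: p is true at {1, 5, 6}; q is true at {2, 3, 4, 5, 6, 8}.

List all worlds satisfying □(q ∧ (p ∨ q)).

{1, 2, 3, 4, 5, 8}

1: successors {3, 5, 8}; q ∧ (p ∨ q) there: 3:T, 5:T, 8:T. ✓
2: no successors, so □(q ∧ (p ∨ q)) holds vacuously. ✓
3: successors {4}; q ∧ (p ∨ q) there: 4:T. ✓
4: successors {5}; q ∧ (p ∨ q) there: 5:T. ✓
5: successors {6}; q ∧ (p ∨ q) there: 6:T. ✓
6: successors {7}; q ∧ (p ∨ q) there: 7:F. ✗
7: successors {7}; q ∧ (p ∨ q) there: 7:F. ✗
8: no successors, so □(q ∧ (p ∨ q)) holds vacuously. ✓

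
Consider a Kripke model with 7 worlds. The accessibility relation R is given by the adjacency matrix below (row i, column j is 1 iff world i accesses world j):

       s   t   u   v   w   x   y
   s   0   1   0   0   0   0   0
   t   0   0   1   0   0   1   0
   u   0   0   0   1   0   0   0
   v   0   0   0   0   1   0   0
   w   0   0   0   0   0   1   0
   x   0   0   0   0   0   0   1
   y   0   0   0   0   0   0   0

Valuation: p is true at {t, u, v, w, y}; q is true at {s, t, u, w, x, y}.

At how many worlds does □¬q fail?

5

s: successors {t}; ¬q there: t:F. ✗
t: successors {u, x}; ¬q there: u:F, x:F. ✗
u: successors {v}; ¬q there: v:T. ✓
v: successors {w}; ¬q there: w:F. ✗
w: successors {x}; ¬q there: x:F. ✗
x: successors {y}; ¬q there: y:F. ✗
y: no successors, so □¬q holds vacuously. ✓
Satisfying worlds: {u, y}.
So □¬q fails at the other 5 worlds.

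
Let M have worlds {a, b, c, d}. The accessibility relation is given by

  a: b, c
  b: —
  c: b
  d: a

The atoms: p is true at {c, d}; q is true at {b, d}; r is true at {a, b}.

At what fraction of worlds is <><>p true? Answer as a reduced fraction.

a: successors {b, c}; <>p there: b:F, c:F. ✗
b: no successors, so <><>p fails. ✗
c: successors {b}; <>p there: b:F. ✗
d: successors {a}; <>p there: a:T. ✓
That's 1 of 4 worlds, so 1/4.

1/4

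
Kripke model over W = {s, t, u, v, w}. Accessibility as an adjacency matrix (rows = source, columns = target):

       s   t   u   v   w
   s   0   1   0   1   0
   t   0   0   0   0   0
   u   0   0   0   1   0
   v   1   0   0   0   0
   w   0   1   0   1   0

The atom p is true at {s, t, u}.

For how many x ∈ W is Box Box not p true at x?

1

s: successors {t, v}; Box not p there: t:T, v:F. ✗
t: no successors, so Box Box not p holds vacuously. ✓
u: successors {v}; Box not p there: v:F. ✗
v: successors {s}; Box not p there: s:F. ✗
w: successors {t, v}; Box not p there: t:T, v:F. ✗
Satisfying worlds: {t}.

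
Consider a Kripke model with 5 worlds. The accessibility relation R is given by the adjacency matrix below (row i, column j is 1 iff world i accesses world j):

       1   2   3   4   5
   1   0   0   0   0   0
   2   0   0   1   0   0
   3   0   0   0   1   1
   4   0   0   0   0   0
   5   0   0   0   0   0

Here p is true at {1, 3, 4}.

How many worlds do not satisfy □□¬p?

1

1: no successors, so □□¬p holds vacuously. ✓
2: successors {3}; □¬p there: 3:F. ✗
3: successors {4, 5}; □¬p there: 4:T, 5:T. ✓
4: no successors, so □□¬p holds vacuously. ✓
5: no successors, so □□¬p holds vacuously. ✓
Satisfying worlds: {1, 3, 4, 5}.
So □□¬p fails at the other 1 world.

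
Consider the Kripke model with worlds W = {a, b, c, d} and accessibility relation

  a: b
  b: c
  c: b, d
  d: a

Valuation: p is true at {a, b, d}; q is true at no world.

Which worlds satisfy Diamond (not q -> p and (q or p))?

a: successors {b}; not q -> p and (q or p) there: b:T. ✓
b: successors {c}; not q -> p and (q or p) there: c:F. ✗
c: successors {b, d}; not q -> p and (q or p) there: b:T, d:T. ✓
d: successors {a}; not q -> p and (q or p) there: a:T. ✓

{a, c, d}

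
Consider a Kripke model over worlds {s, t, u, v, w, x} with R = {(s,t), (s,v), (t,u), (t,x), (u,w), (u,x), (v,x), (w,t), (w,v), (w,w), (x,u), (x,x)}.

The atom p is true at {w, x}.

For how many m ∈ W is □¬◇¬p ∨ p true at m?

2

s: □¬◇¬p is F, p is F. ✗
t: □¬◇¬p is F, p is F. ✗
u: □¬◇¬p is F, p is F. ✗
v: □¬◇¬p is F, p is F. ✗
w: □¬◇¬p is F, p is T. ✓
x: □¬◇¬p is F, p is T. ✓
Satisfying worlds: {w, x}.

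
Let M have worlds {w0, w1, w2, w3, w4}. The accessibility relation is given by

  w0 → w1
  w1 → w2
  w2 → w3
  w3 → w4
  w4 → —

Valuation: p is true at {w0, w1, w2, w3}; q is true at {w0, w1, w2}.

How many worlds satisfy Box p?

4

w0: successors {w1}; p there: w1:T. ✓
w1: successors {w2}; p there: w2:T. ✓
w2: successors {w3}; p there: w3:T. ✓
w3: successors {w4}; p there: w4:F. ✗
w4: no successors, so Box p holds vacuously. ✓
Satisfying worlds: {w0, w1, w2, w4}.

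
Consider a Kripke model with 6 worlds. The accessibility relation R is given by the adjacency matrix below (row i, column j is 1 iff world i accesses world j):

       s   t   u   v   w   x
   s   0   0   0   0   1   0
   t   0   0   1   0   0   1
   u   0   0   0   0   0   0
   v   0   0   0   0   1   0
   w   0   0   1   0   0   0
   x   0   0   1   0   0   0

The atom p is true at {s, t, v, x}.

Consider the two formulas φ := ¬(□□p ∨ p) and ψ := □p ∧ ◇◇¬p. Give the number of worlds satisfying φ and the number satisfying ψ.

0 and 0

For ¬(□□p ∨ p):
s: □□p ∨ p is T. ✗
t: □□p ∨ p is T. ✗
u: □□p ∨ p is T. ✗
v: □□p ∨ p is T. ✗
w: □□p ∨ p is T. ✗
x: □□p ∨ p is T. ✗
— 0 worlds.
For □p ∧ ◇◇¬p:
s: □p is F, ◇◇¬p is T. ✗
t: □p is F, ◇◇¬p is T. ✗
u: □p is T, ◇◇¬p is F. ✗
v: □p is F, ◇◇¬p is T. ✗
w: □p is F, ◇◇¬p is F. ✗
x: □p is F, ◇◇¬p is F. ✗
— 0 worlds.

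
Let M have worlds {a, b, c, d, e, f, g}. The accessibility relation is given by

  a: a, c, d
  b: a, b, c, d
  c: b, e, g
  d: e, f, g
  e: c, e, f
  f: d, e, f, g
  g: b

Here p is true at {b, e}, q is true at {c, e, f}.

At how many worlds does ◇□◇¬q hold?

6

a: successors {a, c, d}; □◇¬q there: a:T, c:F, d:F. ✓
b: successors {a, b, c, d}; □◇¬q there: a:T, b:T, c:F, d:F. ✓
c: successors {b, e, g}; □◇¬q there: b:T, e:F, g:T. ✓
d: successors {e, f, g}; □◇¬q there: e:F, f:F, g:T. ✓
e: successors {c, e, f}; □◇¬q there: c:F, e:F, f:F. ✗
f: successors {d, e, f, g}; □◇¬q there: d:F, e:F, f:F, g:T. ✓
g: successors {b}; □◇¬q there: b:T. ✓
Satisfying worlds: {a, b, c, d, f, g}.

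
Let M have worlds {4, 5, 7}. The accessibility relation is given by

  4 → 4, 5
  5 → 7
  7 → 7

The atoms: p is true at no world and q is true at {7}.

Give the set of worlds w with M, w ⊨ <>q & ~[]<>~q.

4: <>q is F, ~[]<>~q is T. ✗
5: <>q is T, ~[]<>~q is T. ✓
7: <>q is T, ~[]<>~q is T. ✓

{5, 7}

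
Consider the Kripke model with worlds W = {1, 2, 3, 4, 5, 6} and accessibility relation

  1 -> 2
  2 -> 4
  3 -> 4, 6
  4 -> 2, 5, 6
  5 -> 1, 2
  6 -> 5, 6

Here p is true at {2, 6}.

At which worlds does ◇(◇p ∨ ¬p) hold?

{2, 3, 4, 5, 6}

1: successors {2}; ◇p ∨ ¬p there: 2:F. ✗
2: successors {4}; ◇p ∨ ¬p there: 4:T. ✓
3: successors {4, 6}; ◇p ∨ ¬p there: 4:T, 6:T. ✓
4: successors {2, 5, 6}; ◇p ∨ ¬p there: 2:F, 5:T, 6:T. ✓
5: successors {1, 2}; ◇p ∨ ¬p there: 1:T, 2:F. ✓
6: successors {5, 6}; ◇p ∨ ¬p there: 5:T, 6:T. ✓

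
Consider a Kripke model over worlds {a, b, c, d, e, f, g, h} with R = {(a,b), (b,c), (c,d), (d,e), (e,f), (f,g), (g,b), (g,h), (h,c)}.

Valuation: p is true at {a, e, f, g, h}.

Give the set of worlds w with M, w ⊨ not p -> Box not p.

a: not p is F, Box not p is T. ✓
b: not p is T, Box not p is T. ✓
c: not p is T, Box not p is T. ✓
d: not p is T, Box not p is F. ✗
e: not p is F, Box not p is F. ✓
f: not p is F, Box not p is F. ✓
g: not p is F, Box not p is F. ✓
h: not p is F, Box not p is T. ✓

{a, b, c, e, f, g, h}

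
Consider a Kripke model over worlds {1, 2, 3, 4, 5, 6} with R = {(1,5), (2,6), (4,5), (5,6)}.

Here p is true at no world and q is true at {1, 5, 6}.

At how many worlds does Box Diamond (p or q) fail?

1: successors {5}; Diamond (p or q) there: 5:T. ✓
2: successors {6}; Diamond (p or q) there: 6:F. ✗
3: no successors, so Box Diamond (p or q) holds vacuously. ✓
4: successors {5}; Diamond (p or q) there: 5:T. ✓
5: successors {6}; Diamond (p or q) there: 6:F. ✗
6: no successors, so Box Diamond (p or q) holds vacuously. ✓
Satisfying worlds: {1, 3, 4, 6}.
So Box Diamond (p or q) fails at the other 2 worlds.

2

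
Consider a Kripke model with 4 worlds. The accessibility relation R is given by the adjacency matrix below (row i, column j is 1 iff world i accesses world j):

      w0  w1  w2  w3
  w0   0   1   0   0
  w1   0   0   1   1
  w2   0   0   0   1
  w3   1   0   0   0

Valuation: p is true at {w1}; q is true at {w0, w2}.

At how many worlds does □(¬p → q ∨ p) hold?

2

w0: successors {w1}; ¬p → q ∨ p there: w1:T. ✓
w1: successors {w2, w3}; ¬p → q ∨ p there: w2:T, w3:F. ✗
w2: successors {w3}; ¬p → q ∨ p there: w3:F. ✗
w3: successors {w0}; ¬p → q ∨ p there: w0:T. ✓
Satisfying worlds: {w0, w3}.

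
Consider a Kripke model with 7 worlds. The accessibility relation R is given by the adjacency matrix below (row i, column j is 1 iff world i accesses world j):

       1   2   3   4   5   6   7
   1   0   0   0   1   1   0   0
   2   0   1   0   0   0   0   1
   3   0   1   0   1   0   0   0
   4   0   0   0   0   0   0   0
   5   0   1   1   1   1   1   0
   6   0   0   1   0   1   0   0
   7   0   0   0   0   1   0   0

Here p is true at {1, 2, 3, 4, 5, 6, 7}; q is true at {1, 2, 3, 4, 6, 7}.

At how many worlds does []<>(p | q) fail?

3

1: successors {4, 5}; <>(p | q) there: 4:F, 5:T. ✗
2: successors {2, 7}; <>(p | q) there: 2:T, 7:T. ✓
3: successors {2, 4}; <>(p | q) there: 2:T, 4:F. ✗
4: no successors, so []<>(p | q) holds vacuously. ✓
5: successors {2, 3, 4, 5, 6}; <>(p | q) there: 2:T, 3:T, 4:F, 5:T, 6:T. ✗
6: successors {3, 5}; <>(p | q) there: 3:T, 5:T. ✓
7: successors {5}; <>(p | q) there: 5:T. ✓
Satisfying worlds: {2, 4, 6, 7}.
So []<>(p | q) fails at the other 3 worlds.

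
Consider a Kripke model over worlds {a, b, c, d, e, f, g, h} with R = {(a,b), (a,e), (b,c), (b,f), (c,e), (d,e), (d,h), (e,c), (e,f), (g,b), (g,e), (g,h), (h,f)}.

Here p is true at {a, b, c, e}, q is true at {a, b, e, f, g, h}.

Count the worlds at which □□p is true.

a: successors {b, e}; □p there: b:F, e:F. ✗
b: successors {c, f}; □p there: c:T, f:T. ✓
c: successors {e}; □p there: e:F. ✗
d: successors {e, h}; □p there: e:F, h:F. ✗
e: successors {c, f}; □p there: c:T, f:T. ✓
f: no successors, so □□p holds vacuously. ✓
g: successors {b, e, h}; □p there: b:F, e:F, h:F. ✗
h: successors {f}; □p there: f:T. ✓
Satisfying worlds: {b, e, f, h}.

4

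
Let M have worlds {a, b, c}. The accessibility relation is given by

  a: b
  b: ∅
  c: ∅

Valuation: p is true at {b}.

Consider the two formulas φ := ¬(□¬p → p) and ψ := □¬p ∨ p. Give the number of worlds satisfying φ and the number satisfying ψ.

For ¬(□¬p → p):
a: □¬p → p is T. ✗
b: □¬p → p is T. ✗
c: □¬p → p is F. ✓
— 1 world.
For □¬p ∨ p:
a: □¬p is F, p is F. ✗
b: □¬p is T, p is T. ✓
c: □¬p is T, p is F. ✓
— 2 worlds.

1 and 2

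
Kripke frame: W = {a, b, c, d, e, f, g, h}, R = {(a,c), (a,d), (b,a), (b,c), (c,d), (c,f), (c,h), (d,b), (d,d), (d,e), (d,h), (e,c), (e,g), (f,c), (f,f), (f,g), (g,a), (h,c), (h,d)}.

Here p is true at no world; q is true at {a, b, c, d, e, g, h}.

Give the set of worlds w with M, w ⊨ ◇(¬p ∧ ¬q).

a: successors {c, d}; ¬p ∧ ¬q there: c:F, d:F. ✗
b: successors {a, c}; ¬p ∧ ¬q there: a:F, c:F. ✗
c: successors {d, f, h}; ¬p ∧ ¬q there: d:F, f:T, h:F. ✓
d: successors {b, d, e, h}; ¬p ∧ ¬q there: b:F, d:F, e:F, h:F. ✗
e: successors {c, g}; ¬p ∧ ¬q there: c:F, g:F. ✗
f: successors {c, f, g}; ¬p ∧ ¬q there: c:F, f:T, g:F. ✓
g: successors {a}; ¬p ∧ ¬q there: a:F. ✗
h: successors {c, d}; ¬p ∧ ¬q there: c:F, d:F. ✗

{c, f}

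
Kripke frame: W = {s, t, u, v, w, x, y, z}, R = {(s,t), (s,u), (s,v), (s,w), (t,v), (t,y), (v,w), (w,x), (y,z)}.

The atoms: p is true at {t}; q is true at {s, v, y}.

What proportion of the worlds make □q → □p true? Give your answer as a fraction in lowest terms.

s: □q is F, □p is F. ✓
t: □q is T, □p is F. ✗
u: □q is T, □p is T. ✓
v: □q is F, □p is F. ✓
w: □q is F, □p is F. ✓
x: □q is T, □p is T. ✓
y: □q is F, □p is F. ✓
z: □q is T, □p is T. ✓
That's 7 of 8 worlds, so 7/8.

7/8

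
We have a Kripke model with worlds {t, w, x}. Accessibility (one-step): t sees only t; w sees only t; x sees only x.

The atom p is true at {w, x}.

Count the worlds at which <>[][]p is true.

t: successors {t}; [][]p there: t:F. ✗
w: successors {t}; [][]p there: t:F. ✗
x: successors {x}; [][]p there: x:T. ✓
Satisfying worlds: {x}.

1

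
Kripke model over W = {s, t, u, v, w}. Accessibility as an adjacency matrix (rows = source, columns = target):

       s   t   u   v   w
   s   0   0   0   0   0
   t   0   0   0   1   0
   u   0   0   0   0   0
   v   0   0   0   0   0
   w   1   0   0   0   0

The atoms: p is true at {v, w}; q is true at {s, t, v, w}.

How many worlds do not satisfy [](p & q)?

1

s: no successors, so [](p & q) holds vacuously. ✓
t: successors {v}; p & q there: v:T. ✓
u: no successors, so [](p & q) holds vacuously. ✓
v: no successors, so [](p & q) holds vacuously. ✓
w: successors {s}; p & q there: s:F. ✗
Satisfying worlds: {s, t, u, v}.
So [](p & q) fails at the other 1 world.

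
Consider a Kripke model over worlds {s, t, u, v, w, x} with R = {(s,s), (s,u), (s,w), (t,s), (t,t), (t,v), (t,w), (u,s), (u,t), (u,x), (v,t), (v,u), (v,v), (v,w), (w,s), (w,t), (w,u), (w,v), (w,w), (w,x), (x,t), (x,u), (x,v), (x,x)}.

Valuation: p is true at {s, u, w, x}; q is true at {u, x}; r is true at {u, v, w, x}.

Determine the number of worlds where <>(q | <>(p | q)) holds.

s: successors {s, u, w}; q | <>(p | q) there: s:T, u:T, w:T. ✓
t: successors {s, t, v, w}; q | <>(p | q) there: s:T, t:T, v:T, w:T. ✓
u: successors {s, t, x}; q | <>(p | q) there: s:T, t:T, x:T. ✓
v: successors {t, u, v, w}; q | <>(p | q) there: t:T, u:T, v:T, w:T. ✓
w: successors {s, t, u, v, w, x}; q | <>(p | q) there: s:T, t:T, u:T, v:T, w:T, x:T. ✓
x: successors {t, u, v, x}; q | <>(p | q) there: t:T, u:T, v:T, x:T. ✓
Satisfying worlds: {s, t, u, v, w, x}.

6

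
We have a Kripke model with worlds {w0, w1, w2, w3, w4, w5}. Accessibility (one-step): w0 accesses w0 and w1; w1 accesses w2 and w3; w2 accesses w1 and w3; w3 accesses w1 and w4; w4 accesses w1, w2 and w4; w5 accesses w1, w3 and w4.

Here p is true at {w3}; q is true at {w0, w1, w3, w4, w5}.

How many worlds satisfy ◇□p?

w0: successors {w0, w1}; □p there: w0:F, w1:F. ✗
w1: successors {w2, w3}; □p there: w2:F, w3:F. ✗
w2: successors {w1, w3}; □p there: w1:F, w3:F. ✗
w3: successors {w1, w4}; □p there: w1:F, w4:F. ✗
w4: successors {w1, w2, w4}; □p there: w1:F, w2:F, w4:F. ✗
w5: successors {w1, w3, w4}; □p there: w1:F, w3:F, w4:F. ✗
Satisfying worlds: ∅.

0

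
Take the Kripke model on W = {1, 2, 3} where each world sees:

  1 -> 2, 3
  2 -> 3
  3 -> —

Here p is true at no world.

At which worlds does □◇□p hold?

{3}

1: successors {2, 3}; ◇□p there: 2:T, 3:F. ✗
2: successors {3}; ◇□p there: 3:F. ✗
3: no successors, so □◇□p holds vacuously. ✓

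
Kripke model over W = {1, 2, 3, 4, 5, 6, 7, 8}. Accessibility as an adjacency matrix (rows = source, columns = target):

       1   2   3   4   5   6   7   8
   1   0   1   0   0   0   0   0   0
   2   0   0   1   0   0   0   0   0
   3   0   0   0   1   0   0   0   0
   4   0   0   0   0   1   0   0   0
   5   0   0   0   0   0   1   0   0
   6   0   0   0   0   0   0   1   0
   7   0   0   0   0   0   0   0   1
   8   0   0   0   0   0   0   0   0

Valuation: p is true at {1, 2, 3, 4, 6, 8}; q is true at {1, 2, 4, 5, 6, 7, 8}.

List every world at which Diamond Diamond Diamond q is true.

1: successors {2}; Diamond Diamond q there: 2:T. ✓
2: successors {3}; Diamond Diamond q there: 3:T. ✓
3: successors {4}; Diamond Diamond q there: 4:T. ✓
4: successors {5}; Diamond Diamond q there: 5:T. ✓
5: successors {6}; Diamond Diamond q there: 6:T. ✓
6: successors {7}; Diamond Diamond q there: 7:F. ✗
7: successors {8}; Diamond Diamond q there: 8:F. ✗
8: no successors, so Diamond Diamond Diamond q fails. ✗

{1, 2, 3, 4, 5}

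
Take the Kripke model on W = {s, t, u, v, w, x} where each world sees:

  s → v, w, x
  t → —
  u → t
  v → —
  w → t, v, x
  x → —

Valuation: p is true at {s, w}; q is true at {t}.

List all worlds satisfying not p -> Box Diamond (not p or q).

{s, t, v, w, x}

s: not p is F, Box Diamond (not p or q) is F. ✓
t: not p is T, Box Diamond (not p or q) is T. ✓
u: not p is T, Box Diamond (not p or q) is F. ✗
v: not p is T, Box Diamond (not p or q) is T. ✓
w: not p is F, Box Diamond (not p or q) is F. ✓
x: not p is T, Box Diamond (not p or q) is T. ✓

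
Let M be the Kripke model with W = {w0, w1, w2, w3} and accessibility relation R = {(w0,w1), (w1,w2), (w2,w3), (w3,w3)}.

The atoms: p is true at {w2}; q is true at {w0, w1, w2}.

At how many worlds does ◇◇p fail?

3

w0: successors {w1}; ◇p there: w1:T. ✓
w1: successors {w2}; ◇p there: w2:F. ✗
w2: successors {w3}; ◇p there: w3:F. ✗
w3: successors {w3}; ◇p there: w3:F. ✗
Satisfying worlds: {w0}.
So ◇◇p fails at the other 3 worlds.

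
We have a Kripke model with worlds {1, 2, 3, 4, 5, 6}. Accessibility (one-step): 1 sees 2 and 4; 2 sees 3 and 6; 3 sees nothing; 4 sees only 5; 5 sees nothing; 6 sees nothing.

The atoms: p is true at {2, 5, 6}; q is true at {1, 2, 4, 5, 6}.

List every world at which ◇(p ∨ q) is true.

1: successors {2, 4}; p ∨ q there: 2:T, 4:T. ✓
2: successors {3, 6}; p ∨ q there: 3:F, 6:T. ✓
3: no successors, so ◇(p ∨ q) fails. ✗
4: successors {5}; p ∨ q there: 5:T. ✓
5: no successors, so ◇(p ∨ q) fails. ✗
6: no successors, so ◇(p ∨ q) fails. ✗

{1, 2, 4}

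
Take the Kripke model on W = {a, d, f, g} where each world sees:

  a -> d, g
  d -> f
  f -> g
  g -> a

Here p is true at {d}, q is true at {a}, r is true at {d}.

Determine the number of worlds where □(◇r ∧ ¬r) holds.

a: successors {d, g}; ◇r ∧ ¬r there: d:F, g:F. ✗
d: successors {f}; ◇r ∧ ¬r there: f:F. ✗
f: successors {g}; ◇r ∧ ¬r there: g:F. ✗
g: successors {a}; ◇r ∧ ¬r there: a:T. ✓
Satisfying worlds: {g}.

1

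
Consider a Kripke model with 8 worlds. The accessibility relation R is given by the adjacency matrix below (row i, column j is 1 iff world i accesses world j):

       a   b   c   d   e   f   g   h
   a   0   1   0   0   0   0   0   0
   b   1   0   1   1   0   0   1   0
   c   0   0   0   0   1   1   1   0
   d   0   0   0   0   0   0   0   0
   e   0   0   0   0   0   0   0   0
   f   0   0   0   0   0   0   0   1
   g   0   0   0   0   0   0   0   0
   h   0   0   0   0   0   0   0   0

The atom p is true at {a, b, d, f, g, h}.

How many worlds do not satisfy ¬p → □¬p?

1

a: ¬p is F, □¬p is F. ✓
b: ¬p is F, □¬p is F. ✓
c: ¬p is T, □¬p is F. ✗
d: ¬p is F, □¬p is T. ✓
e: ¬p is T, □¬p is T. ✓
f: ¬p is F, □¬p is F. ✓
g: ¬p is F, □¬p is T. ✓
h: ¬p is F, □¬p is T. ✓
Satisfying worlds: {a, b, d, e, f, g, h}.
So ¬p → □¬p fails at the other 1 world.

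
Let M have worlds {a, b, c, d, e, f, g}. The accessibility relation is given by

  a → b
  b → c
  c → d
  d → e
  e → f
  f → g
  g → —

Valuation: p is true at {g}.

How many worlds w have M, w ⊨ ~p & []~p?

5

a: ~p is T, []~p is T. ✓
b: ~p is T, []~p is T. ✓
c: ~p is T, []~p is T. ✓
d: ~p is T, []~p is T. ✓
e: ~p is T, []~p is T. ✓
f: ~p is T, []~p is F. ✗
g: ~p is F, []~p is T. ✗
Satisfying worlds: {a, b, c, d, e}.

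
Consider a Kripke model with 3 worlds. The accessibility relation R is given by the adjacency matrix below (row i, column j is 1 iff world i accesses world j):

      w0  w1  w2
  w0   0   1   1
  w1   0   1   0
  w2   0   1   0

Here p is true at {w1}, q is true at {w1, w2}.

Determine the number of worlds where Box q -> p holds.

w0: Box q is T, p is F. ✗
w1: Box q is T, p is T. ✓
w2: Box q is T, p is F. ✗
Satisfying worlds: {w1}.

1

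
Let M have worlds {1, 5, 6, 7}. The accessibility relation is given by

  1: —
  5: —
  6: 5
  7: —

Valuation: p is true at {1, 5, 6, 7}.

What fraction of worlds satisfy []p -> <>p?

1: []p is T, <>p is F. ✗
5: []p is T, <>p is F. ✗
6: []p is T, <>p is T. ✓
7: []p is T, <>p is F. ✗
That's 1 of 4 worlds, so 1/4.

1/4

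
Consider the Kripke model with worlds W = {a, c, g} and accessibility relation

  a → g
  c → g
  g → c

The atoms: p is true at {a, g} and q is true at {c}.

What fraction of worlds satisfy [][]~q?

1/3

a: successors {g}; []~q there: g:F. ✗
c: successors {g}; []~q there: g:F. ✗
g: successors {c}; []~q there: c:T. ✓
That's 1 of 3 worlds, so 1/3.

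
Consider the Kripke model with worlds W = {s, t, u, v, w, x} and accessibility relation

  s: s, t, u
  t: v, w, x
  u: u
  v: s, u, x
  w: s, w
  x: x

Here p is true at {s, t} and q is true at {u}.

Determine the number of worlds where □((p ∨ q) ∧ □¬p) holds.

s: successors {s, t, u}; (p ∨ q) ∧ □¬p there: s:F, t:T, u:T. ✗
t: successors {v, w, x}; (p ∨ q) ∧ □¬p there: v:F, w:F, x:F. ✗
u: successors {u}; (p ∨ q) ∧ □¬p there: u:T. ✓
v: successors {s, u, x}; (p ∨ q) ∧ □¬p there: s:F, u:T, x:F. ✗
w: successors {s, w}; (p ∨ q) ∧ □¬p there: s:F, w:F. ✗
x: successors {x}; (p ∨ q) ∧ □¬p there: x:F. ✗
Satisfying worlds: {u}.

1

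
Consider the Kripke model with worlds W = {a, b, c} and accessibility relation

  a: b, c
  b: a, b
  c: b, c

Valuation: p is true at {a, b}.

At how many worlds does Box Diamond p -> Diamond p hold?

3

a: Box Diamond p is T, Diamond p is T. ✓
b: Box Diamond p is T, Diamond p is T. ✓
c: Box Diamond p is T, Diamond p is T. ✓
Satisfying worlds: {a, b, c}.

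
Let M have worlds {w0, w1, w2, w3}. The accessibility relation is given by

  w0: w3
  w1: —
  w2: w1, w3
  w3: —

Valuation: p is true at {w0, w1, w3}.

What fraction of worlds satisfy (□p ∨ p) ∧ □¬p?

w0: □p ∨ p is T, □¬p is F. ✗
w1: □p ∨ p is T, □¬p is T. ✓
w2: □p ∨ p is T, □¬p is F. ✗
w3: □p ∨ p is T, □¬p is T. ✓
That's 2 of 4 worlds, so 2/4 = 1/2.

1/2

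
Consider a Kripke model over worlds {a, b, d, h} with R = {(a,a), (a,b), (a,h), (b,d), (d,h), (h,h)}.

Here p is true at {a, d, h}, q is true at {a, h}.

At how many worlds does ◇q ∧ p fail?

1

a: ◇q is T, p is T. ✓
b: ◇q is F, p is F. ✗
d: ◇q is T, p is T. ✓
h: ◇q is T, p is T. ✓
Satisfying worlds: {a, d, h}.
So ◇q ∧ p fails at the other 1 world.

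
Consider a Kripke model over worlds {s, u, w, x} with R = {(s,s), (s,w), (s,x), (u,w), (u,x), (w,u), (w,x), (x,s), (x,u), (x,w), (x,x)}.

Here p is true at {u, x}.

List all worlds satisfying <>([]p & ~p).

{s, u, x}

s: successors {s, w, x}; []p & ~p there: s:F, w:T, x:F. ✓
u: successors {w, x}; []p & ~p there: w:T, x:F. ✓
w: successors {u, x}; []p & ~p there: u:F, x:F. ✗
x: successors {s, u, w, x}; []p & ~p there: s:F, u:F, w:T, x:F. ✓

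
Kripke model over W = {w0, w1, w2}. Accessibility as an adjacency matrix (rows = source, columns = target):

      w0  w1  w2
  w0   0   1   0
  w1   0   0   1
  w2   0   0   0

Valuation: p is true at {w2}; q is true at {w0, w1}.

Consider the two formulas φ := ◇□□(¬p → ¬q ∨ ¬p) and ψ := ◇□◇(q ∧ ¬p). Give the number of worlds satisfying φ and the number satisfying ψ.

2 and 1

For ◇□□(¬p → ¬q ∨ ¬p):
w0: successors {w1}; □□(¬p → ¬q ∨ ¬p) there: w1:T. ✓
w1: successors {w2}; □□(¬p → ¬q ∨ ¬p) there: w2:T. ✓
w2: no successors, so ◇□□(¬p → ¬q ∨ ¬p) fails. ✗
— 2 worlds.
For ◇□◇(q ∧ ¬p):
w0: successors {w1}; □◇(q ∧ ¬p) there: w1:F. ✗
w1: successors {w2}; □◇(q ∧ ¬p) there: w2:T. ✓
w2: no successors, so ◇□◇(q ∧ ¬p) fails. ✗
— 1 world.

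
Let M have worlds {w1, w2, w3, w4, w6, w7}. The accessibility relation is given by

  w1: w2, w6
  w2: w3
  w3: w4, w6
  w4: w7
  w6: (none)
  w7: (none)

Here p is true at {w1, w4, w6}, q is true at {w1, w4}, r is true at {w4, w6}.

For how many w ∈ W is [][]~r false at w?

1

w1: successors {w2, w6}; []~r there: w2:T, w6:T. ✓
w2: successors {w3}; []~r there: w3:F. ✗
w3: successors {w4, w6}; []~r there: w4:T, w6:T. ✓
w4: successors {w7}; []~r there: w7:T. ✓
w6: no successors, so [][]~r holds vacuously. ✓
w7: no successors, so [][]~r holds vacuously. ✓
Satisfying worlds: {w1, w3, w4, w6, w7}.
So [][]~r fails at the other 1 world.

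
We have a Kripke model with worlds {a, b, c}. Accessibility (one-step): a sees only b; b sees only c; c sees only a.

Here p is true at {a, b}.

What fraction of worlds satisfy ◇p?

a: successors {b}; p there: b:T. ✓
b: successors {c}; p there: c:F. ✗
c: successors {a}; p there: a:T. ✓
That's 2 of 3 worlds, so 2/3.

2/3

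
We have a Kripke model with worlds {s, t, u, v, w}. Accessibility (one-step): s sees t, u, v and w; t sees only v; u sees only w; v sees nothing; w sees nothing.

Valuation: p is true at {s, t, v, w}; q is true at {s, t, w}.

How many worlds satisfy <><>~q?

s: successors {t, u, v, w}; <>~q there: t:T, u:F, v:F, w:F. ✓
t: successors {v}; <>~q there: v:F. ✗
u: successors {w}; <>~q there: w:F. ✗
v: no successors, so <><>~q fails. ✗
w: no successors, so <><>~q fails. ✗
Satisfying worlds: {s}.

1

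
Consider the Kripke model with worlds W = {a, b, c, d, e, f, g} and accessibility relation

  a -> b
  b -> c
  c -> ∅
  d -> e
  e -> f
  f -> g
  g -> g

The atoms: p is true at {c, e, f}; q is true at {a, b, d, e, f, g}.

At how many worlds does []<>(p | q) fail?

a: successors {b}; <>(p | q) there: b:T. ✓
b: successors {c}; <>(p | q) there: c:F. ✗
c: no successors, so []<>(p | q) holds vacuously. ✓
d: successors {e}; <>(p | q) there: e:T. ✓
e: successors {f}; <>(p | q) there: f:T. ✓
f: successors {g}; <>(p | q) there: g:T. ✓
g: successors {g}; <>(p | q) there: g:T. ✓
Satisfying worlds: {a, c, d, e, f, g}.
So []<>(p | q) fails at the other 1 world.

1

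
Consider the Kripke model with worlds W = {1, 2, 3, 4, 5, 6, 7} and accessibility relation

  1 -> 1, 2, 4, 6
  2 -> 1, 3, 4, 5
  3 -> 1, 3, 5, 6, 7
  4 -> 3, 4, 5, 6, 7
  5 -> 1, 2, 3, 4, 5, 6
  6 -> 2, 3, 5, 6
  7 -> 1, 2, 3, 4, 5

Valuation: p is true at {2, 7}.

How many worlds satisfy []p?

0

1: successors {1, 2, 4, 6}; p there: 1:F, 2:T, 4:F, 6:F. ✗
2: successors {1, 3, 4, 5}; p there: 1:F, 3:F, 4:F, 5:F. ✗
3: successors {1, 3, 5, 6, 7}; p there: 1:F, 3:F, 5:F, 6:F, 7:T. ✗
4: successors {3, 4, 5, 6, 7}; p there: 3:F, 4:F, 5:F, 6:F, 7:T. ✗
5: successors {1, 2, 3, 4, 5, 6}; p there: 1:F, 2:T, 3:F, 4:F, 5:F, 6:F. ✗
6: successors {2, 3, 5, 6}; p there: 2:T, 3:F, 5:F, 6:F. ✗
7: successors {1, 2, 3, 4, 5}; p there: 1:F, 2:T, 3:F, 4:F, 5:F. ✗
Satisfying worlds: ∅.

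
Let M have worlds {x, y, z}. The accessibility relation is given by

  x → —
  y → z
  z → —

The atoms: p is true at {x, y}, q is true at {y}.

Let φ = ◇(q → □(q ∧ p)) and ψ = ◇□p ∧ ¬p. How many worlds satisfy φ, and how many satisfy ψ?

1 and 0

For ◇(q → □(q ∧ p)):
x: no successors, so ◇(q → □(q ∧ p)) fails. ✗
y: successors {z}; q → □(q ∧ p) there: z:T. ✓
z: no successors, so ◇(q → □(q ∧ p)) fails. ✗
— 1 world.
For ◇□p ∧ ¬p:
x: ◇□p is F, ¬p is F. ✗
y: ◇□p is T, ¬p is F. ✗
z: ◇□p is F, ¬p is T. ✗
— 0 worlds.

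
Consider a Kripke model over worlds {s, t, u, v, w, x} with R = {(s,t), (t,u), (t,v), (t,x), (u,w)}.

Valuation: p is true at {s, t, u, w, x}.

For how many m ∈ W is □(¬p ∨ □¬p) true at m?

s: successors {t}; ¬p ∨ □¬p there: t:F. ✗
t: successors {u, v, x}; ¬p ∨ □¬p there: u:F, v:T, x:T. ✗
u: successors {w}; ¬p ∨ □¬p there: w:T. ✓
v: no successors, so □(¬p ∨ □¬p) holds vacuously. ✓
w: no successors, so □(¬p ∨ □¬p) holds vacuously. ✓
x: no successors, so □(¬p ∨ □¬p) holds vacuously. ✓
Satisfying worlds: {u, v, w, x}.

4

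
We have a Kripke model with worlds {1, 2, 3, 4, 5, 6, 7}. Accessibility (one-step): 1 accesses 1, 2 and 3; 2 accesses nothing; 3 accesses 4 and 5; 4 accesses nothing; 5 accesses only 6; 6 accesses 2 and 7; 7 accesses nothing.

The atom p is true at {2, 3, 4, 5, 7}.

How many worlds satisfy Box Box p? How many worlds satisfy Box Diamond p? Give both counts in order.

5 and 4

For Box Box p:
1: successors {1, 2, 3}; Box p there: 1:F, 2:T, 3:T. ✗
2: no successors, so Box Box p holds vacuously. ✓
3: successors {4, 5}; Box p there: 4:T, 5:F. ✗
4: no successors, so Box Box p holds vacuously. ✓
5: successors {6}; Box p there: 6:T. ✓
6: successors {2, 7}; Box p there: 2:T, 7:T. ✓
7: no successors, so Box Box p holds vacuously. ✓
— 5 worlds.
For Box Diamond p:
1: successors {1, 2, 3}; Diamond p there: 1:T, 2:F, 3:T. ✗
2: no successors, so Box Diamond p holds vacuously. ✓
3: successors {4, 5}; Diamond p there: 4:F, 5:F. ✗
4: no successors, so Box Diamond p holds vacuously. ✓
5: successors {6}; Diamond p there: 6:T. ✓
6: successors {2, 7}; Diamond p there: 2:F, 7:F. ✗
7: no successors, so Box Diamond p holds vacuously. ✓
— 4 worlds.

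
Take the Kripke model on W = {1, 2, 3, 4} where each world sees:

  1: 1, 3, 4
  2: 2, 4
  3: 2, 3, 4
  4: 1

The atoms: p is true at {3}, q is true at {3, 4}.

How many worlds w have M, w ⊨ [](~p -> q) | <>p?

1: [](~p -> q) is F, <>p is T. ✓
2: [](~p -> q) is F, <>p is F. ✗
3: [](~p -> q) is F, <>p is T. ✓
4: [](~p -> q) is F, <>p is F. ✗
Satisfying worlds: {1, 3}.

2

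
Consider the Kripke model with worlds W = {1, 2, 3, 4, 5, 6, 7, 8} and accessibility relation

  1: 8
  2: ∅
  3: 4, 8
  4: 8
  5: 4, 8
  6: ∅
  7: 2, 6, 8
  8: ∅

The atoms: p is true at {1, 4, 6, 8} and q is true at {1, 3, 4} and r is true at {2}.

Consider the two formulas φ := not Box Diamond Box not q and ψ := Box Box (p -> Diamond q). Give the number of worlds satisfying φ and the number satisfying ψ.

For not Box Diamond Box not q:
1: Box Diamond Box not q is F. ✓
2: Box Diamond Box not q is T. ✗
3: Box Diamond Box not q is F. ✓
4: Box Diamond Box not q is F. ✓
5: Box Diamond Box not q is F. ✓
6: Box Diamond Box not q is T. ✗
7: Box Diamond Box not q is F. ✓
8: Box Diamond Box not q is T. ✗
— 5 worlds.
For Box Box (p -> Diamond q):
1: successors {8}; Box (p -> Diamond q) there: 8:T. ✓
2: no successors, so Box Box (p -> Diamond q) holds vacuously. ✓
3: successors {4, 8}; Box (p -> Diamond q) there: 4:F, 8:T. ✗
4: successors {8}; Box (p -> Diamond q) there: 8:T. ✓
5: successors {4, 8}; Box (p -> Diamond q) there: 4:F, 8:T. ✗
6: no successors, so Box Box (p -> Diamond q) holds vacuously. ✓
7: successors {2, 6, 8}; Box (p -> Diamond q) there: 2:T, 6:T, 8:T. ✓
8: no successors, so Box Box (p -> Diamond q) holds vacuously. ✓
— 6 worlds.

5 and 6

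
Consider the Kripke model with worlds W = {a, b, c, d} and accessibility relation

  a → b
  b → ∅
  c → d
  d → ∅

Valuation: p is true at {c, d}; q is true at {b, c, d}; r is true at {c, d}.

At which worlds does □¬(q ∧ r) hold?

{a, b, d}

a: successors {b}; ¬(q ∧ r) there: b:T. ✓
b: no successors, so □¬(q ∧ r) holds vacuously. ✓
c: successors {d}; ¬(q ∧ r) there: d:F. ✗
d: no successors, so □¬(q ∧ r) holds vacuously. ✓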